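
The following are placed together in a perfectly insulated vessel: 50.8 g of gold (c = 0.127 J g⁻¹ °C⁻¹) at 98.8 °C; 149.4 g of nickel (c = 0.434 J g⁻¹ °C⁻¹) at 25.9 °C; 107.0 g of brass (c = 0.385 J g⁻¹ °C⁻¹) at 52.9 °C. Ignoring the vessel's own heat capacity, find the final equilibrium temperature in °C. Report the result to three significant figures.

T_f = 40.0 °C

Σ mᵢcᵢ(T − Tᵢ) = 0  ⇒  T = Σ mᵢcᵢTᵢ / Σ mᵢcᵢ
Σ mᵢcᵢ = 50.8×0.127 + 149.4×0.434 + 107.0×0.385 = 112.4862
Σ mᵢcᵢTᵢ = 6.4516×98.8 + 64.8396×25.9 + 41.195×52.9 = 4496.0
T = 4496.0 / 112.4862 = 39.97 °C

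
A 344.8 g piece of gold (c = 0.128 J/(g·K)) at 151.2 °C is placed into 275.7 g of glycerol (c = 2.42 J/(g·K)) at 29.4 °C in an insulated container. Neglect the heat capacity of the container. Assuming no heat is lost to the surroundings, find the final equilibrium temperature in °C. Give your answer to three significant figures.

Heat lost by gold = heat gained by glycerol.
(344.8)(0.128)(151.2 − T) = (275.7)(2.42)(T − 29.4)
44.1344 (151.2 − T) = 667.194 (T − 29.4)
6673.1 − 44.1344 T = 667.194 T − 19616
26289.1 = 711.3284 T
T = 36.96 °C

T_f = 37.0 °C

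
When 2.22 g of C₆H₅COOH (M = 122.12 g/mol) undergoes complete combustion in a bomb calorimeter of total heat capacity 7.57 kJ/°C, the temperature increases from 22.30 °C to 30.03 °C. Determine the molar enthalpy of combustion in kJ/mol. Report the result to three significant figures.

ΔH = -3220 kJ/mol

ΔT = 30.03 − 22.30 = 7.73 °C
q_cal = C_cal × ΔT = 7.57 × 7.73 = 58.5161 kJ
n = 2.22 / 122.12 = 0.01818 mol
q_rxn = −q_cal = -58.5161 kJ
ΔH = -58.5161 / 0.01818 = -3219 kJ/mol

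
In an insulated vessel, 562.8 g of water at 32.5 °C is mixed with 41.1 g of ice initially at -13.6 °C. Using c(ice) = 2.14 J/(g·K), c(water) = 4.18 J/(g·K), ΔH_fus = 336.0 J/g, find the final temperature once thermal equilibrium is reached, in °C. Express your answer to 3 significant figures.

Heat to bring ice to 0 °C and melt it: q₁ = 41.1×2.14×13.6 + 41.1×336.0 = 15006 J
Heat the water can supply cooling to 0 °C: 562.8×4.18×32.5 = 76456.4 J > q₁, so all ice melts.
Energy balance: 562.8×4.18×(32.5 − T) = 15006 + 41.1×4.18×(T − 0)
2352.504(32.5 − T) = 15006 + 171.798 T
76456.4 − 15006 = 2524.302 T
T = 61450.4 / 2524.302 = 24.34 °C

T_f = 24.3 °C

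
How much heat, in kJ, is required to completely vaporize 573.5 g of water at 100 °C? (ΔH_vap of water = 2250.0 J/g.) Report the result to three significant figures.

q = 1290 kJ

q = m × ΔH_vap = 573.5 × 2250.0 = 1290000 J = 1290 kJ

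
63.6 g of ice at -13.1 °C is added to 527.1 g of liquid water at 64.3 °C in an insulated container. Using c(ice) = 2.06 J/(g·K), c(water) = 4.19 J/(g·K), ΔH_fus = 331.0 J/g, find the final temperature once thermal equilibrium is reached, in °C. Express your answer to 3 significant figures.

T_f = 48.2 °C

Heat to bring ice to 0 °C and melt it: q₁ = 63.6×2.06×13.1 + 63.6×331.0 = 22768 J
Heat the water can supply cooling to 0 °C: 527.1×4.19×64.3 = 142010 J > q₁, so all ice melts.
Energy balance: 527.1×4.19×(64.3 − T) = 22768 + 63.6×4.19×(T − 0)
2208.549(64.3 − T) = 22768 + 266.484 T
142010 − 22768 = 2475.033 T
T = 119242 / 2475.033 = 48.18 °C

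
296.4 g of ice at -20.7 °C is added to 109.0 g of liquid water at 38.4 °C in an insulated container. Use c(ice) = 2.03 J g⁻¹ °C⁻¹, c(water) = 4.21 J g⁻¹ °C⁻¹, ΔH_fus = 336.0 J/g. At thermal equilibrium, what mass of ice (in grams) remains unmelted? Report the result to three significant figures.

Heat to warm all ice to 0 °C: 296.4×2.03×20.7 = 12455 J
Heat released by water cooling to 0 °C: 109.0×4.21×38.4 = 17621 J
17621 J < 12455 + 296.4×336.0 = 112045.4 J, so not all ice melts; final T = 0 °C.
Heat left for melting: 17621 − 12455 = 5166 J
Mass melted = 5166 / 336.0 = 15.38 g
Ice remaining = 296.4 − 15.38 = 281.02 g

m_ice remaining = 281 g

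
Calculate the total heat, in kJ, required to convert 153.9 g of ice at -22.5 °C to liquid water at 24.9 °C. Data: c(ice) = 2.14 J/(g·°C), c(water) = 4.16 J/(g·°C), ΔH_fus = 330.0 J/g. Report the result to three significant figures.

q = 74.1 kJ

q1 (heat ice -22.5→0.0 °C): 153.9 × 2.14 × 22.5 = 7410 J
q2 (melt at 0 °C): 153.9 × 330.0 = 50787 J
q3 (heat water 0.0→24.9 °C): 153.9 × 4.16 × 24.9 = 15942 J
Total: 7410 + 50787 + 15942 = 74139 J = 74.1 kJ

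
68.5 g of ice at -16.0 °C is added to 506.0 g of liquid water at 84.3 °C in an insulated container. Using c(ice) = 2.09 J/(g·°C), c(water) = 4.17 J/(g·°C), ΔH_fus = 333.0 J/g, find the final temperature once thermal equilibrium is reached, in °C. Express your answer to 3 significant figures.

T_f = 63.8 °C

Heat to bring ice to 0 °C and melt it: q₁ = 68.5×2.09×16.0 + 68.5×333.0 = 25101 J
Heat the water can supply cooling to 0 °C: 506.0×4.17×84.3 = 177875 J > q₁, so all ice melts.
Energy balance: 506.0×4.17×(84.3 − T) = 25101 + 68.5×4.17×(T − 0)
2110.02(84.3 − T) = 25101 + 285.645 T
177875 − 25101 = 2395.665 T
T = 152774 / 2395.665 = 63.77 °C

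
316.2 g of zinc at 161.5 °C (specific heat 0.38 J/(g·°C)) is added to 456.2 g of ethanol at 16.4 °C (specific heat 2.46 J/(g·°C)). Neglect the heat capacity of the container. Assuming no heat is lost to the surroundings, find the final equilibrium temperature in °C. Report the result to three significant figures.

Heat lost by zinc = heat gained by ethanol.
(316.2)(0.38)(161.5 − T) = (456.2)(2.46)(T − 16.4)
120.156 (161.5 − T) = 1122.252 (T − 16.4)
19405 − 120.156 T = 1122.252 T − 18405
37810 = 1242.408 T
T = 30.43 °C

T_f = 30.4 °C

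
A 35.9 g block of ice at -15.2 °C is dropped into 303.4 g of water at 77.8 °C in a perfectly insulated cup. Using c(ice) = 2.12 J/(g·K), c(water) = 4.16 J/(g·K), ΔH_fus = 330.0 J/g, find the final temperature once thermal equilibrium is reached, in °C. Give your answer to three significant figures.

T_f = 60.4 °C

Heat to bring ice to 0 °C and melt it: q₁ = 35.9×2.12×15.2 + 35.9×330.0 = 13004 J
Heat the water can supply cooling to 0 °C: 303.4×4.16×77.8 = 98194.8 J > q₁, so all ice melts.
Energy balance: 303.4×4.16×(77.8 − T) = 13004 + 35.9×4.16×(T − 0)
1262.144(77.8 − T) = 13004 + 149.344 T
98194.8 − 13004 = 1411.488 T
T = 85190.8 / 1411.488 = 60.36 °C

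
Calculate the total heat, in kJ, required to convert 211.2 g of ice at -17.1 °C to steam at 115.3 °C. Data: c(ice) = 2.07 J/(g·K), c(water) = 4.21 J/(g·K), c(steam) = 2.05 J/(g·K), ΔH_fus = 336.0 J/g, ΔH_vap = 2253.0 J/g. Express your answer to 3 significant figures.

q = 650 kJ

q1 (heat ice -17.1→0.0 °C): 211.2 × 2.07 × 17.1 = 7476 J
q2 (melt at 0 °C): 211.2 × 336.0 = 70963 J
q3 (heat water 0.0→100.0 °C): 211.2 × 4.21 × 100.0 = 88915 J
q4 (vaporize at 100 °C): 211.2 × 2253.0 = 475834 J
q5 (heat steam 100.0→115.3 °C): 211.2 × 2.05 × 15.3 = 6624 J
Total: 7476 + 70963 + 88915 + 475834 + 6624 = 649812 J = 650 kJ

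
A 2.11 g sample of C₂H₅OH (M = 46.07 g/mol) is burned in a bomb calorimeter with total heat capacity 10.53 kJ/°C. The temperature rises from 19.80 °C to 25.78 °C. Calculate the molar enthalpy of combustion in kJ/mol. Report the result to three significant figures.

ΔT = 25.78 − 19.80 = 5.98 °C
q_cal = C_cal × ΔT = 10.53 × 5.98 = 62.9694 kJ
n = 2.11 / 46.07 = 0.04580 mol
q_rxn = −q_cal = -62.9694 kJ
ΔH = -62.9694 / 0.04580 = -1374.9 kJ/mol

ΔH = -1370 kJ/mol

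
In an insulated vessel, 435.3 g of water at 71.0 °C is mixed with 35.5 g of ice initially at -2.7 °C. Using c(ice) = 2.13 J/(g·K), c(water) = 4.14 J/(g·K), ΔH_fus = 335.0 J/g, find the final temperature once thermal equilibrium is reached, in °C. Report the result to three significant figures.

Heat to bring ice to 0 °C and melt it: q₁ = 35.5×2.13×2.7 + 35.5×335.0 = 12097 J
Heat the water can supply cooling to 0 °C: 435.3×4.14×71.0 = 127952 J > q₁, so all ice melts.
Energy balance: 435.3×4.14×(71.0 − T) = 12097 + 35.5×4.14×(T − 0)
1802.142(71.0 − T) = 12097 + 146.97 T
127952 − 12097 = 1949.112 T
T = 115855 / 1949.112 = 59.44 °C

T_f = 59.4 °C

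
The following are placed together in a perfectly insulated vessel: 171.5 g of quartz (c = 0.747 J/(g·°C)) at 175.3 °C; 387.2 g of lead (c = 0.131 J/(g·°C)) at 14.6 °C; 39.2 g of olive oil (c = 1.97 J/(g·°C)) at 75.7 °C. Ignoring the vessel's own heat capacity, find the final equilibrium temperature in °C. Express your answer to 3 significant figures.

T_f = 113 °C

Σ mᵢcᵢ(T − Tᵢ) = 0  ⇒  T = Σ mᵢcᵢTᵢ / Σ mᵢcᵢ
Σ mᵢcᵢ = 171.5×0.747 + 387.2×0.131 + 39.2×1.97 = 256.0577
Σ mᵢcᵢTᵢ = 128.1105×175.3 + 50.7232×14.6 + 77.224×75.7 = 29044
T = 29044 / 256.0577 = 113.4 °C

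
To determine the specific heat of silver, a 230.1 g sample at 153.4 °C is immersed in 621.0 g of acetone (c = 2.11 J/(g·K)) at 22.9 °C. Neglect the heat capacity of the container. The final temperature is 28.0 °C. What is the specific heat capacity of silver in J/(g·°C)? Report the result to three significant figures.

c = 0.232 J/(g·°C)

q_gained = (621.0 × 2.11) × (28.0 − 22.9) = 6683 J
q_lost = 230.1 × c × (153.4 − 28.0) = 28854.54 c
Set equal: c = 6683 / 28854.54 = 0.232 J/(g·°C)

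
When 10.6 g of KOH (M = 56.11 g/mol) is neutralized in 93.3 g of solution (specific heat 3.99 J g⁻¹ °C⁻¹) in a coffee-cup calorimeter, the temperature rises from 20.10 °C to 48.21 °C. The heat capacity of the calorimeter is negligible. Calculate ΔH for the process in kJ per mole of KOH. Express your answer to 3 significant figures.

|ΔT| = |48.21 − 20.10| = 28.11 °C
|q_surr| = (93.3 × 3.99) × 28.11 = 372.267 × 28.11 = 10460 J
n(KOH) = 10.6 / 56.11 = 0.1889 mol
Temperature rose, so q_rxn = −|q_surr| = -10.46 kJ
ΔH = q_rxn / n = -55.37 kJ/mol

ΔH = -55.4 kJ/mol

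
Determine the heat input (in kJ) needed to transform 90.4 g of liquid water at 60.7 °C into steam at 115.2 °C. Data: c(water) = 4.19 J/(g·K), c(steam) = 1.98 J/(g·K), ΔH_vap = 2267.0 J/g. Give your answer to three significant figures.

q1 (heat water 60.7→100.0 °C): 90.4 × 4.19 × 39.3 = 14886 J
q2 (vaporize at 100 °C): 90.4 × 2267.0 = 204937 J
q3 (heat steam 100.0→115.2 °C): 90.4 × 1.98 × 15.2 = 2721 J
Total: 14886 + 204937 + 2721 = 222544 J = 223 kJ

q = 223 kJ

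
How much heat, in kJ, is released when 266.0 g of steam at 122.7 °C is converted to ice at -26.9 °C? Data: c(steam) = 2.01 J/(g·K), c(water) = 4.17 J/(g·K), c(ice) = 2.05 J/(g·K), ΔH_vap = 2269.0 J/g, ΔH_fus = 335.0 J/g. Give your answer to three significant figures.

q1 (cool steam 122.7→100 °C): 266.0 × 2.01 × 22.7 = 12137 J
q2 (condense at 100 °C): 266.0 × 2269.0 = 603554 J
q3 (cool water 100→0 °C): 266.0 × 4.17 × 100.0 = 110922 J
q4 (freeze at 0 °C): 266.0 × 335.0 = 89110 J
q5 (cool ice 0→-26.9 °C): 266.0 × 2.05 × 26.9 = 14669 J
Total: 12137 + 603554 + 110922 + 89110 + 14669 = 830392 J = 830 kJ

q = 830 kJ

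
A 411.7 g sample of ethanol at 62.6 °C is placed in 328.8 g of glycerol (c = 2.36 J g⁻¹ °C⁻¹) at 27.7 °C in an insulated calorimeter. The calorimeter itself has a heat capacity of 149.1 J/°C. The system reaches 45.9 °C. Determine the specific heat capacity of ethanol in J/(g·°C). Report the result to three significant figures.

c = 2.45 J/(g·°C)

q_gained = (328.8 × 2.36 + 149.1) × (45.9 − 27.7) = 16840 J
q_lost = 411.7 × c × (62.6 − 45.9) = 6875.39 c
Set equal: c = 16840 / 6875.39 = 2.45 J/(g·°C)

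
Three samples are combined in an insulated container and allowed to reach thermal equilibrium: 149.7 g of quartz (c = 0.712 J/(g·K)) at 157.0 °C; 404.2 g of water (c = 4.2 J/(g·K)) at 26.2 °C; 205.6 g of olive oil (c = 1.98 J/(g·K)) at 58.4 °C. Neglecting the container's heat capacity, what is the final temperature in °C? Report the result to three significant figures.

T_f = 38.4 °C

Σ mᵢcᵢ(T − Tᵢ) = 0  ⇒  T = Σ mᵢcᵢTᵢ / Σ mᵢcᵢ
Σ mᵢcᵢ = 149.7×0.712 + 404.2×4.2 + 205.6×1.98 = 2211.3144
Σ mᵢcᵢTᵢ = 106.5864×157.0 + 1697.64×26.2 + 407.088×58.4 = 84986
T = 84986 / 2211.3144 = 38.43 °C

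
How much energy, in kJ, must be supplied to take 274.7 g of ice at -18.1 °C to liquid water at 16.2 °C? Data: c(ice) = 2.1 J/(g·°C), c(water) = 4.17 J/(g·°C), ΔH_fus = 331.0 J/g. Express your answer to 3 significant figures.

q = 120 kJ

q1 (heat ice -18.1→0.0 °C): 274.7 × 2.1 × 18.1 = 10441 J
q2 (melt at 0 °C): 274.7 × 331.0 = 90926 J
q3 (heat water 0.0→16.2 °C): 274.7 × 4.17 × 16.2 = 18557 J
Total: 10441 + 90926 + 18557 = 119924 J = 120 kJ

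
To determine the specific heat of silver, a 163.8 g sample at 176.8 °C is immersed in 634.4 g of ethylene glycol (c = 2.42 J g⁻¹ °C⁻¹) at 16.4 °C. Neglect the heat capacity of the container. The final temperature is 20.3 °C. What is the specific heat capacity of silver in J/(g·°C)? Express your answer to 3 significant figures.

c = 0.234 J/(g·°C)

q_gained = (634.4 × 2.42) × (20.3 − 16.4) = 5987 J
q_lost = 163.8 × c × (176.8 − 20.3) = 25634.7 c
Set equal: c = 5987 / 25634.7 = 0.234 J/(g·°C)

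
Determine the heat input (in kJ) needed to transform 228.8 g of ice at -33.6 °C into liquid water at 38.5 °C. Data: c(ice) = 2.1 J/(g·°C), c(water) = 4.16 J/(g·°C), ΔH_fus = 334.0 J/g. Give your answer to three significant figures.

q = 129 kJ

q1 (heat ice -33.6→0.0 °C): 228.8 × 2.1 × 33.6 = 16144 J
q2 (melt at 0 °C): 228.8 × 334.0 = 76419 J
q3 (heat water 0.0→38.5 °C): 228.8 × 4.16 × 38.5 = 36645 J
Total: 16144 + 76419 + 36645 = 129208 J = 129 kJ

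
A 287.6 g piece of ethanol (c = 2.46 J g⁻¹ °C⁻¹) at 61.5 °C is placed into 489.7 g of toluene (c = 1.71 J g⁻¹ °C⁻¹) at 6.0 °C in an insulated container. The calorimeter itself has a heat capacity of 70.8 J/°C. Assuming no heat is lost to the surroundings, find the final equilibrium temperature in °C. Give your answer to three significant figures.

T_f = 30.3 °C

Heat lost by ethanol = heat gained by toluene + calorimeter.
(287.6)(2.46)(61.5 − T) = [(489.7)(1.71) + 70.8](T − 6.0)
707.496 (61.5 − T) = 908.187 (T − 6.0)
43511 − 707.496 T = 908.187 T − 5449.1
48960.1 = 1615.683 T
T = 30.30 °C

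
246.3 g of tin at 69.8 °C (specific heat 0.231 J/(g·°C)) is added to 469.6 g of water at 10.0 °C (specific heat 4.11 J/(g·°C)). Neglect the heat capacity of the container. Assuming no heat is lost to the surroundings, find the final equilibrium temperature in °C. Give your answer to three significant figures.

Heat lost by tin = heat gained by water.
(246.3)(0.231)(69.8 − T) = (469.6)(4.11)(T − 10.0)
56.8953 (69.8 − T) = 1930.056 (T − 10.0)
3971.3 − 56.8953 T = 1930.056 T − 19301
23272.3 = 1986.9513 T
T = 11.71 °C

T_f = 11.7 °C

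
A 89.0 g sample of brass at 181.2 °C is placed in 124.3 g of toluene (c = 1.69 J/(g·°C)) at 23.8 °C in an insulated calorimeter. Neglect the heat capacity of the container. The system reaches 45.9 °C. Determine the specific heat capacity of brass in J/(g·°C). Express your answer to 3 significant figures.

c = 0.386 J/(g·°C)

q_gained = (124.3 × 1.69) × (45.9 − 23.8) = 4642.5 J
q_lost = 89.0 × c × (181.2 − 45.9) = 12041.7 c
Set equal: c = 4642.5 / 12041.7 = 0.386 J/(g·°C)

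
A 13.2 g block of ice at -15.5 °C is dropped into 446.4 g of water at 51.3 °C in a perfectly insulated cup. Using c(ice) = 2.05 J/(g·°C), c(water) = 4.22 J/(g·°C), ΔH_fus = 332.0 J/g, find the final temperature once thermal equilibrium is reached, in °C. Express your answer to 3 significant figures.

Heat to bring ice to 0 °C and melt it: q₁ = 13.2×2.05×15.5 + 13.2×332.0 = 4801.8 J
Heat the water can supply cooling to 0 °C: 446.4×4.22×51.3 = 96639.4 J > q₁, so all ice melts.
Energy balance: 446.4×4.22×(51.3 − T) = 4801.8 + 13.2×4.22×(T − 0)
1883.808(51.3 − T) = 4801.8 + 55.704 T
96639.4 − 4801.8 = 1939.512 T
T = 91837.6 / 1939.512 = 47.35 °C

T_f = 47.4 °C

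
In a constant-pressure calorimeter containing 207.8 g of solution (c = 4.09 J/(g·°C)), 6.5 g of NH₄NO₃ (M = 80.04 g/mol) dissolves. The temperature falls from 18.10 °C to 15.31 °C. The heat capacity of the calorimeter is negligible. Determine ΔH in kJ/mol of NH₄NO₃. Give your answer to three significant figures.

|ΔT| = |15.31 − 18.10| = 2.79 °C
|q_surr| = (207.8 × 4.09) × 2.79 = 849.902 × 2.79 = 2371 J
n(NH₄NO₃) = 6.5 / 80.04 = 0.08121 mol
Temperature fell, so q_rxn = +|q_surr| = 2.371 kJ
ΔH = q_rxn / n = 29.20 kJ/mol

ΔH = 29.2 kJ/mol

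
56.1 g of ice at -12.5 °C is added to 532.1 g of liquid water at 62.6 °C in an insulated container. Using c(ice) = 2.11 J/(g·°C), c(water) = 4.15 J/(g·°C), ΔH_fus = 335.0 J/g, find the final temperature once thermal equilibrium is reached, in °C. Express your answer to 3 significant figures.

T_f = 48.3 °C

Heat to bring ice to 0 °C and melt it: q₁ = 56.1×2.11×12.5 + 56.1×335.0 = 20273 J
Heat the water can supply cooling to 0 °C: 532.1×4.15×62.6 = 138234 J > q₁, so all ice melts.
Energy balance: 532.1×4.15×(62.6 − T) = 20273 + 56.1×4.15×(T − 0)
2208.215(62.6 − T) = 20273 + 232.815 T
138234 − 20273 = 2441.030 T
T = 117961 / 2441.030 = 48.32 °C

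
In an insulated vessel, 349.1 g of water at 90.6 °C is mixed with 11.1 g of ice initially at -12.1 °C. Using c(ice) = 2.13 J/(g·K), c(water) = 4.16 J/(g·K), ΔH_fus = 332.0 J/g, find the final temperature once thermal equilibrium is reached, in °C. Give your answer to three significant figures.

Heat to bring ice to 0 °C and melt it: q₁ = 11.1×2.13×12.1 + 11.1×332.0 = 3971.3 J
Heat the water can supply cooling to 0 °C: 349.1×4.16×90.6 = 131574 J > q₁, so all ice melts.
Energy balance: 349.1×4.16×(90.6 − T) = 3971.3 + 11.1×4.16×(T − 0)
1452.256(90.6 − T) = 3971.3 + 46.176 T
131574 − 3971.3 = 1498.432 T
T = 127602.7 / 1498.432 = 85.16 °C

T_f = 85.2 °C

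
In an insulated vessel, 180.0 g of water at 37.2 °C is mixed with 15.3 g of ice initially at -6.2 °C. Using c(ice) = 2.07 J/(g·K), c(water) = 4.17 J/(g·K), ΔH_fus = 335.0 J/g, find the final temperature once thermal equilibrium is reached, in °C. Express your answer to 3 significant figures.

T_f = 27.8 °C

Heat to bring ice to 0 °C and melt it: q₁ = 15.3×2.07×6.2 + 15.3×335.0 = 5321.9 J
Heat the water can supply cooling to 0 °C: 180.0×4.17×37.2 = 27922.3 J > q₁, so all ice melts.
Energy balance: 180.0×4.17×(37.2 − T) = 5321.9 + 15.3×4.17×(T − 0)
750.6(37.2 − T) = 5321.9 + 63.801 T
27922.3 − 5321.9 = 814.401 T
T = 22600.4 / 814.401 = 27.75 °C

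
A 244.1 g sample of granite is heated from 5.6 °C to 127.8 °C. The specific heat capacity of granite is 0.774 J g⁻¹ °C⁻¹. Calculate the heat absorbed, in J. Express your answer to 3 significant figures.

q = m c ΔT = 244.1 × 0.774 × (127.8 − 5.6)
q = 244.1 × 0.774 × 122.2 = 23090 J

q = 23100 J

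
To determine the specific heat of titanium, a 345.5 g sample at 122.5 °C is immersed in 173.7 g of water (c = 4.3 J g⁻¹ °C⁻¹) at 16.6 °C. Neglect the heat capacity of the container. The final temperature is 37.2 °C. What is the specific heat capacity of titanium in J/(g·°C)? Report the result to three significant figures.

c = 0.522 J/(g·°C)

q_gained = (173.7 × 4.3) × (37.2 − 16.6) = 15390 J
q_lost = 345.5 × c × (122.5 − 37.2) = 29471.15 c
Set equal: c = 15390 / 29471.15 = 0.522 J/(g·°C)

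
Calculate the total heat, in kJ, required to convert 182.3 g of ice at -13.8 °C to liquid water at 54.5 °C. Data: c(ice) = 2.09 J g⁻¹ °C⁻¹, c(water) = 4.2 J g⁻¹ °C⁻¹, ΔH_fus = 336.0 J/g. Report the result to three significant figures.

q = 108 kJ

q1 (heat ice -13.8→0.0 °C): 182.3 × 2.09 × 13.8 = 5258 J
q2 (melt at 0 °C): 182.3 × 336.0 = 61253 J
q3 (heat water 0.0→54.5 °C): 182.3 × 4.2 × 54.5 = 41728 J
Total: 5258 + 61253 + 41728 = 108239 J = 108 kJ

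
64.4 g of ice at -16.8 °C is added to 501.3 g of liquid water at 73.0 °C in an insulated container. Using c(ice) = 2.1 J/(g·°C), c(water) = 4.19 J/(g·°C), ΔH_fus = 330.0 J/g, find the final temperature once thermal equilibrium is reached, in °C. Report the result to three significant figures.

T_f = 54.8 °C

Heat to bring ice to 0 °C and melt it: q₁ = 64.4×2.1×16.8 + 64.4×330.0 = 23524 J
Heat the water can supply cooling to 0 °C: 501.3×4.19×73.0 = 153333 J > q₁, so all ice melts.
Energy balance: 501.3×4.19×(73.0 − T) = 23524 + 64.4×4.19×(T − 0)
2100.447(73.0 − T) = 23524 + 269.836 T
153333 − 23524 = 2370.283 T
T = 129809 / 2370.283 = 54.77 °C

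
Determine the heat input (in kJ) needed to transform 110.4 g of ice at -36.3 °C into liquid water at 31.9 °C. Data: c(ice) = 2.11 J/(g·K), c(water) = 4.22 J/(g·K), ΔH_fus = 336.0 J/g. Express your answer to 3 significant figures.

q1 (heat ice -36.3→0.0 °C): 110.4 × 2.11 × 36.3 = 8456 J
q2 (melt at 0 °C): 110.4 × 336.0 = 37094 J
q3 (heat water 0.0→31.9 °C): 110.4 × 4.22 × 31.9 = 14862 J
Total: 8456 + 37094 + 14862 = 60412 J = 60.4 kJ

q = 60.4 kJ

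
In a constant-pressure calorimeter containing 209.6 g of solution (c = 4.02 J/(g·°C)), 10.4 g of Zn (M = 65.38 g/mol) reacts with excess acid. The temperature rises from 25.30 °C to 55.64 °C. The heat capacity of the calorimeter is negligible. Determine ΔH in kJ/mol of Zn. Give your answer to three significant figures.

|ΔT| = |55.64 − 25.30| = 30.34 °C
|q_surr| = (209.6 × 4.02) × 30.34 = 842.592 × 30.34 = 25560 J
n(Zn) = 10.4 / 65.38 = 0.1591 mol
Temperature rose, so q_rxn = −|q_surr| = -25.56 kJ
ΔH = q_rxn / n = -160.7 kJ/mol

ΔH = -161 kJ/mol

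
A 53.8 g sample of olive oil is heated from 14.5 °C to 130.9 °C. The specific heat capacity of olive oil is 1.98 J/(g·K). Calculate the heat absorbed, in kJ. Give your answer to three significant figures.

q = m c ΔT = 53.8 × 1.98 × (130.9 − 14.5)
q = 53.8 × 1.98 × 116.4 = 12400 J = 12.4 kJ

q = 12.4 kJ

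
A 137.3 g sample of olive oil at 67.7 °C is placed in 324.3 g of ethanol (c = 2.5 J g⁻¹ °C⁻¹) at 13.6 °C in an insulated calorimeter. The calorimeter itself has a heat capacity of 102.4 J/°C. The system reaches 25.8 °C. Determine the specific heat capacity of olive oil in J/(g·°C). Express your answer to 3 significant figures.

c = 1.94 J/(g·°C)

q_gained = (324.3 × 2.5 + 102.4) × (25.8 − 13.6) = 11140 J
q_lost = 137.3 × c × (67.7 − 25.8) = 5752.87 c
Set equal: c = 11140 / 5752.87 = 1.94 J/(g·°C)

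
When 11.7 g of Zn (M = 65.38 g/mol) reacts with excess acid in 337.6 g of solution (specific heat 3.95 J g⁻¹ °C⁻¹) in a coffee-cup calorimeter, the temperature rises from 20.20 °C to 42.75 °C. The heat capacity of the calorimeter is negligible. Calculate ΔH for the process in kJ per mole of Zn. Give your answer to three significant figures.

|ΔT| = |42.75 − 20.20| = 22.55 °C
|q_surr| = (337.6 × 3.95) × 22.55 = 1333.52 × 22.55 = 30070 J
n(Zn) = 11.7 / 65.38 = 0.1790 mol
Temperature rose, so q_rxn = −|q_surr| = -30.07 kJ
ΔH = q_rxn / n = -168.0 kJ/mol

ΔH = -168 kJ/mol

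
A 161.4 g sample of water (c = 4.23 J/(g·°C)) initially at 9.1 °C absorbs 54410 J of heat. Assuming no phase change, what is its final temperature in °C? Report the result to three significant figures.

T_f = 88.8 °C

ΔT = q / (m c) = 54410 / (161.4 × 4.23) = 79.70 °C
T_f = 9.1 + 79.70 = 88.80 °C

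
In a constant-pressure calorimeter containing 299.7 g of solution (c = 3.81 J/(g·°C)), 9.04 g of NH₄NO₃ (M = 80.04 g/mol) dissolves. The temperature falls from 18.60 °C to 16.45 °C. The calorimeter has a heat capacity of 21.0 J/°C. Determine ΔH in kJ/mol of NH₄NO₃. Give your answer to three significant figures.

ΔH = 22.1 kJ/mol

|ΔT| = |16.45 − 18.60| = 2.15 °C
|q_surr| = (299.7 × 3.81 + 21.0) × 2.15 = 1162.857 × 2.15 = 2500 J
n(NH₄NO₃) = 9.04 / 80.04 = 0.1129 mol
Temperature fell, so q_rxn = +|q_surr| = 2.500 kJ
ΔH = q_rxn / n = 22.14 kJ/mol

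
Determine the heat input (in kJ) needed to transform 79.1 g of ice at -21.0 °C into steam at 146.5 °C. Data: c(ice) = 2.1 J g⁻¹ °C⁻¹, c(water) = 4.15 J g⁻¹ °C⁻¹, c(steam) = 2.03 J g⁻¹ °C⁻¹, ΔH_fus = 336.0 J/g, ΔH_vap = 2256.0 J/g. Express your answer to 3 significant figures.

q = 249 kJ

q1 (heat ice -21.0→0.0 °C): 79.1 × 2.1 × 21.0 = 3488 J
q2 (melt at 0 °C): 79.1 × 336.0 = 26578 J
q3 (heat water 0.0→100.0 °C): 79.1 × 4.15 × 100.0 = 32827 J
q4 (vaporize at 100 °C): 79.1 × 2256.0 = 178450 J
q5 (heat steam 100.0→146.5 °C): 79.1 × 2.03 × 46.5 = 7467 J
Total: 3488 + 26578 + 32827 + 178450 + 7467 = 248810 J = 249 kJ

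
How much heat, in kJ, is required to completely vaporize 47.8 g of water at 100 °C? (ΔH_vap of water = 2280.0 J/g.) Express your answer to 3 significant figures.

q = m × ΔH_vap = 47.8 × 2280.0 = 109000 J = 109 kJ

q = 109 kJ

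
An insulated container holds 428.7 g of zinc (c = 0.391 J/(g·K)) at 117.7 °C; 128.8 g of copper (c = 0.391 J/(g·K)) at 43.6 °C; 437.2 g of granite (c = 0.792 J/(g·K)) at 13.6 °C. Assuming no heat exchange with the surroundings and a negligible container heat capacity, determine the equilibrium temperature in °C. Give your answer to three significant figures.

T_f = 47.2 °C

Σ mᵢcᵢ(T − Tᵢ) = 0  ⇒  T = Σ mᵢcᵢTᵢ / Σ mᵢcᵢ
Σ mᵢcᵢ = 428.7×0.391 + 128.8×0.391 + 437.2×0.792 = 564.2449
Σ mᵢcᵢTᵢ = 167.6217×117.7 + 50.3608×43.6 + 346.2624×13.6 = 26634
T = 26634 / 564.2449 = 47.20 °C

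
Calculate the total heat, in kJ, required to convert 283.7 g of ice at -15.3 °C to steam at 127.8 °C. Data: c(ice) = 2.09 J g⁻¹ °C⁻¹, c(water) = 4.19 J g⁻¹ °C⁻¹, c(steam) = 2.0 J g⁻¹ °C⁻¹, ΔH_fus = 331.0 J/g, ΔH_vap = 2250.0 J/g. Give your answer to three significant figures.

q = 876 kJ

q1 (heat ice -15.3→0.0 °C): 283.7 × 2.09 × 15.3 = 9072 J
q2 (melt at 0 °C): 283.7 × 331.0 = 93905 J
q3 (heat water 0.0→100.0 °C): 283.7 × 4.19 × 100.0 = 118870 J
q4 (vaporize at 100 °C): 283.7 × 2250.0 = 638325 J
q5 (heat steam 100.0→127.8 °C): 283.7 × 2.0 × 27.8 = 15774 J
Total: 9072 + 93905 + 118870 + 638325 + 15774 = 875946 J = 876 kJ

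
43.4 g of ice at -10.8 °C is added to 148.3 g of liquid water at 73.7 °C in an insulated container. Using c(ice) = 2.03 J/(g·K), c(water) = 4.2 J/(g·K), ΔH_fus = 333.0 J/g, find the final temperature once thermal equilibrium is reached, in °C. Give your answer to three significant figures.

Heat to bring ice to 0 °C and melt it: q₁ = 43.4×2.03×10.8 + 43.4×333.0 = 15404 J
Heat the water can supply cooling to 0 °C: 148.3×4.2×73.7 = 45904.8 J > q₁, so all ice melts.
Energy balance: 148.3×4.2×(73.7 − T) = 15404 + 43.4×4.2×(T − 0)
622.86(73.7 − T) = 15404 + 182.28 T
45904.8 − 15404 = 805.14 T
T = 30500.8 / 805.14 = 37.88 °C

T_f = 37.9 °C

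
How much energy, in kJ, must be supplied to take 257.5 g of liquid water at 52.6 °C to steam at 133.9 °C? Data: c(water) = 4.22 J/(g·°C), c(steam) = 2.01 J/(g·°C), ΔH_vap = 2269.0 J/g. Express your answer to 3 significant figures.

q1 (heat water 52.6→100.0 °C): 257.5 × 4.22 × 47.4 = 51507 J
q2 (vaporize at 100 °C): 257.5 × 2269.0 = 584268 J
q3 (heat steam 100.0→133.9 °C): 257.5 × 2.01 × 33.9 = 17546 J
Total: 51507 + 584268 + 17546 = 653321 J = 653 kJ

q = 653 kJ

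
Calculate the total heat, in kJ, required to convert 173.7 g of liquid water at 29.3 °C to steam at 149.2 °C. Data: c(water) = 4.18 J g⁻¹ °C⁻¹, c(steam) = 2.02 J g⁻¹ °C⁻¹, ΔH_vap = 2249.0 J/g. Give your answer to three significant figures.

q = 459 kJ

q1 (heat water 29.3→100.0 °C): 173.7 × 4.18 × 70.7 = 51333 J
q2 (vaporize at 100 °C): 173.7 × 2249.0 = 390651 J
q3 (heat steam 100.0→149.2 °C): 173.7 × 2.02 × 49.2 = 17263 J
Total: 51333 + 390651 + 17263 = 459247 J = 459 kJ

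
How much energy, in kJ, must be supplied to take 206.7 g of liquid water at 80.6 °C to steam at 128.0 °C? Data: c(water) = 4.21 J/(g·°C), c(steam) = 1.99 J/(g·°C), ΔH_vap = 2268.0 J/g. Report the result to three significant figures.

q = 497 kJ

q1 (heat water 80.6→100.0 °C): 206.7 × 4.21 × 19.4 = 16882 J
q2 (vaporize at 100 °C): 206.7 × 2268.0 = 468796 J
q3 (heat steam 100.0→128.0 °C): 206.7 × 1.99 × 28.0 = 11517 J
Total: 16882 + 468796 + 11517 = 497195 J = 497 kJ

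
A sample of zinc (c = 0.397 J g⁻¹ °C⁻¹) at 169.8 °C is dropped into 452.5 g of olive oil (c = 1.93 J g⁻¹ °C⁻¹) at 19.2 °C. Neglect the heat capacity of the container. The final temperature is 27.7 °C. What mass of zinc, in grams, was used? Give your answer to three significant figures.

q_gained = (452.5 × 1.93) × (27.7 − 19.2) = 7423 J
q_lost = m × 0.397 × (169.8 − 27.7) = 56.4137 m
m = 7423 / 56.4137 = 132 g

m = 132 g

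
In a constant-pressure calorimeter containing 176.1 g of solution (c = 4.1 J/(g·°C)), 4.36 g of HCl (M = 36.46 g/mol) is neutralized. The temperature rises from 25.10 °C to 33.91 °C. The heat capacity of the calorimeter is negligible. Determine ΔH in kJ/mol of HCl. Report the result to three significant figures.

ΔH = -53.2 kJ/mol

|ΔT| = |33.91 − 25.10| = 8.81 °C
|q_surr| = (176.1 × 4.1) × 8.81 = 722.01 × 8.81 = 6361 J
n(HCl) = 4.36 / 36.46 = 0.1196 mol
Temperature rose, so q_rxn = −|q_surr| = -6.361 kJ
ΔH = q_rxn / n = -53.19 kJ/mol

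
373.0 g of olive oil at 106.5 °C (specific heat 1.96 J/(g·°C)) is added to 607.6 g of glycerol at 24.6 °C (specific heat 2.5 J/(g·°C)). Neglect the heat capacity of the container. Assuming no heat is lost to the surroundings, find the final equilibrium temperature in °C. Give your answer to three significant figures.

T_f = 51.2 °C

Heat lost by olive oil = heat gained by glycerol.
(373.0)(1.96)(106.5 − T) = (607.6)(2.5)(T − 24.6)
731.08 (106.5 − T) = 1519 (T − 24.6)
77860 − 731.08 T = 1519 T − 37367
115227 = 2250.08 T
T = 51.21 °C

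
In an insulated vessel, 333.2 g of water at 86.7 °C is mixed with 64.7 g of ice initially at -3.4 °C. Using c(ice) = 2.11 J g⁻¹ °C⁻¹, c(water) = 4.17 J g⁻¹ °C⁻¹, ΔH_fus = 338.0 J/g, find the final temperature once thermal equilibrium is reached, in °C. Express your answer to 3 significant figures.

Heat to bring ice to 0 °C and melt it: q₁ = 64.7×2.11×3.4 + 64.7×338.0 = 22333 J
Heat the water can supply cooling to 0 °C: 333.2×4.17×86.7 = 120465 J > q₁, so all ice melts.
Energy balance: 333.2×4.17×(86.7 − T) = 22333 + 64.7×4.17×(T − 0)
1389.444(86.7 − T) = 22333 + 269.799 T
120465 − 22333 = 1659.243 T
T = 98132 / 1659.243 = 59.14 °C

T_f = 59.1 °C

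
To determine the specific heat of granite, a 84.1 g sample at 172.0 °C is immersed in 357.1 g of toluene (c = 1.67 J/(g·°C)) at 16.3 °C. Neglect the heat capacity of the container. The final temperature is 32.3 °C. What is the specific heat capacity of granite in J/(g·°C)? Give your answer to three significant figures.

q_gained = (357.1 × 1.67) × (32.3 − 16.3) = 9542 J
q_lost = 84.1 × c × (172.0 − 32.3) = 11748.77 c
Set equal: c = 9542 / 11748.77 = 0.812 J/(g·°C)

c = 0.812 J/(g·°C)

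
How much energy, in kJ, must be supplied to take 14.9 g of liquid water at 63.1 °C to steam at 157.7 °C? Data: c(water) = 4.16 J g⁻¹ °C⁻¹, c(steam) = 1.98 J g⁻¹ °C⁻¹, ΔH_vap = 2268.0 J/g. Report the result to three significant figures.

q = 37.8 kJ

q1 (heat water 63.1→100.0 °C): 14.9 × 4.16 × 36.9 = 2287 J
q2 (vaporize at 100 °C): 14.9 × 2268.0 = 33793 J
q3 (heat steam 100.0→157.7 °C): 14.9 × 1.98 × 57.7 = 1702 J
Total: 2287 + 33793 + 1702 = 37782 J = 37.8 kJ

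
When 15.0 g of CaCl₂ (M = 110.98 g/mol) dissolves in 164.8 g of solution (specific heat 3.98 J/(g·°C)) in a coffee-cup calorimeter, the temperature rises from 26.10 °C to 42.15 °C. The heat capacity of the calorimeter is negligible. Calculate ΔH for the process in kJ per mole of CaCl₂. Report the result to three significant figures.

|ΔT| = |42.15 − 26.10| = 16.05 °C
|q_surr| = (164.8 × 3.98) × 16.05 = 655.904 × 16.05 = 10530 J
n(CaCl₂) = 15.0 / 110.98 = 0.1352 mol
Temperature rose, so q_rxn = −|q_surr| = -10.53 kJ
ΔH = q_rxn / n = -77.88 kJ/mol

ΔH = -77.9 kJ/mol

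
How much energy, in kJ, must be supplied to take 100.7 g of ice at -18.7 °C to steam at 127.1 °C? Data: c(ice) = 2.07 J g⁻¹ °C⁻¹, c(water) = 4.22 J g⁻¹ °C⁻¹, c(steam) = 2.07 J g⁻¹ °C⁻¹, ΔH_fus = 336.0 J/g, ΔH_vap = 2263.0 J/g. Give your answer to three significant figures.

q = 314 kJ

q1 (heat ice -18.7→0.0 °C): 100.7 × 2.07 × 18.7 = 3898 J
q2 (melt at 0 °C): 100.7 × 336.0 = 33835 J
q3 (heat water 0.0→100.0 °C): 100.7 × 4.22 × 100.0 = 42495 J
q4 (vaporize at 100 °C): 100.7 × 2263.0 = 227884 J
q5 (heat steam 100.0→127.1 °C): 100.7 × 2.07 × 27.1 = 5649 J
Total: 3898 + 33835 + 42495 + 227884 + 5649 = 313761 J = 314 kJ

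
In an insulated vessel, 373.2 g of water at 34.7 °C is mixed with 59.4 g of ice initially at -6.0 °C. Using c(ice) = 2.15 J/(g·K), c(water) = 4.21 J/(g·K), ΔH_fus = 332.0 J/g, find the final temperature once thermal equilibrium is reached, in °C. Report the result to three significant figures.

Heat to bring ice to 0 °C and melt it: q₁ = 59.4×2.15×6.0 + 59.4×332.0 = 20487 J
Heat the water can supply cooling to 0 °C: 373.2×4.21×34.7 = 54519.7 J > q₁, so all ice melts.
Energy balance: 373.2×4.21×(34.7 − T) = 20487 + 59.4×4.21×(T − 0)
1571.172(34.7 − T) = 20487 + 250.074 T
54519.7 − 20487 = 1821.246 T
T = 34032.7 / 1821.246 = 18.69 °C

T_f = 18.7 °C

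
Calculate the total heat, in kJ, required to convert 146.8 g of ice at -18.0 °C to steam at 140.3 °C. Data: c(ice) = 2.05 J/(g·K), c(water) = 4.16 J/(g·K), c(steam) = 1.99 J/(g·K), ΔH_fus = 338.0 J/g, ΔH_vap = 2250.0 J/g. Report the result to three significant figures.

q1 (heat ice -18.0→0.0 °C): 146.8 × 2.05 × 18.0 = 5417 J
q2 (melt at 0 °C): 146.8 × 338.0 = 49618 J
q3 (heat water 0.0→100.0 °C): 146.8 × 4.16 × 100.0 = 61069 J
q4 (vaporize at 100 °C): 146.8 × 2250.0 = 330300 J
q5 (heat steam 100.0→140.3 °C): 146.8 × 1.99 × 40.3 = 11773 J
Total: 5417 + 49618 + 61069 + 330300 + 11773 = 458177 J = 458 kJ

q = 458 kJ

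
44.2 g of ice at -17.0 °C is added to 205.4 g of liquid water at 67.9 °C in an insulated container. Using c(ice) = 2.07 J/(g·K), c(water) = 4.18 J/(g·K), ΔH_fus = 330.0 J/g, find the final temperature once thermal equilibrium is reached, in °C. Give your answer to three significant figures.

Heat to bring ice to 0 °C and melt it: q₁ = 44.2×2.07×17.0 + 44.2×330.0 = 16141 J
Heat the water can supply cooling to 0 °C: 205.4×4.18×67.9 = 58297.0 J > q₁, so all ice melts.
Energy balance: 205.4×4.18×(67.9 − T) = 16141 + 44.2×4.18×(T − 0)
858.572(67.9 − T) = 16141 + 184.756 T
58297.0 − 16141 = 1043.328 T
T = 42156.0 / 1043.328 = 40.41 °C

T_f = 40.4 °C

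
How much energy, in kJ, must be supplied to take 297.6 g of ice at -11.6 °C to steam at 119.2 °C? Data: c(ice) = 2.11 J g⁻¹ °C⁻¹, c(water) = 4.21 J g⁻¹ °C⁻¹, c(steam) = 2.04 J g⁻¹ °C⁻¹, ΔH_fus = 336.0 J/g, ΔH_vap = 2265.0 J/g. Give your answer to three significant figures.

q1 (heat ice -11.6→0.0 °C): 297.6 × 2.11 × 11.6 = 7284 J
q2 (melt at 0 °C): 297.6 × 336.0 = 99994 J
q3 (heat water 0.0→100.0 °C): 297.6 × 4.21 × 100.0 = 125290 J
q4 (vaporize at 100 °C): 297.6 × 2265.0 = 674064 J
q5 (heat steam 100.0→119.2 °C): 297.6 × 2.04 × 19.2 = 11656 J
Total: 7284 + 99994 + 125290 + 674064 + 11656 = 918288 J = 918 kJ

q = 918 kJ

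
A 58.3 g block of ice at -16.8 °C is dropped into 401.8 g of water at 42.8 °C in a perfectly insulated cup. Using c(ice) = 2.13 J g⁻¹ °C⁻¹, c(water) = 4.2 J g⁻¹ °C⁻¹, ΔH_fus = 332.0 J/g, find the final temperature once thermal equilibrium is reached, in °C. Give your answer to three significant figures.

Heat to bring ice to 0 °C and melt it: q₁ = 58.3×2.13×16.8 + 58.3×332.0 = 21442 J
Heat the water can supply cooling to 0 °C: 401.8×4.2×42.8 = 72227.6 J > q₁, so all ice melts.
Energy balance: 401.8×4.2×(42.8 − T) = 21442 + 58.3×4.2×(T − 0)
1687.56(42.8 − T) = 21442 + 244.86 T
72227.6 − 21442 = 1932.42 T
T = 50785.6 / 1932.42 = 26.28 °C

T_f = 26.3 °C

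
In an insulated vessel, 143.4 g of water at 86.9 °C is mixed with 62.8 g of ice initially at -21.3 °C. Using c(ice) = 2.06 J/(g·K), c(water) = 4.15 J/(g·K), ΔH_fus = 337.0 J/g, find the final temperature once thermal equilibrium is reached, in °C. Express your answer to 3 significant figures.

T_f = 32.5 °C

Heat to bring ice to 0 °C and melt it: q₁ = 62.8×2.06×21.3 + 62.8×337.0 = 23919 J
Heat the water can supply cooling to 0 °C: 143.4×4.15×86.9 = 51715.1 J > q₁, so all ice melts.
Energy balance: 143.4×4.15×(86.9 − T) = 23919 + 62.8×4.15×(T − 0)
595.11(86.9 − T) = 23919 + 260.62 T
51715.1 − 23919 = 855.73 T
T = 27796.1 / 855.73 = 32.48 °C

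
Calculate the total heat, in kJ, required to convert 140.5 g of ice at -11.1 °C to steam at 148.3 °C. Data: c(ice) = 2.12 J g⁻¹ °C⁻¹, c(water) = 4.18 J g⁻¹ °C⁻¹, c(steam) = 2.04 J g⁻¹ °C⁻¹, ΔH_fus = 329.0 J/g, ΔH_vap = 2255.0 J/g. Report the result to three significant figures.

q1 (heat ice -11.1→0.0 °C): 140.5 × 2.12 × 11.1 = 3306 J
q2 (melt at 0 °C): 140.5 × 329.0 = 46225 J
q3 (heat water 0.0→100.0 °C): 140.5 × 4.18 × 100.0 = 58729 J
q4 (vaporize at 100 °C): 140.5 × 2255.0 = 316828 J
q5 (heat steam 100.0→148.3 °C): 140.5 × 2.04 × 48.3 = 13844 J
Total: 3306 + 46225 + 58729 + 316828 + 13844 = 438932 J = 439 kJ

q = 439 kJ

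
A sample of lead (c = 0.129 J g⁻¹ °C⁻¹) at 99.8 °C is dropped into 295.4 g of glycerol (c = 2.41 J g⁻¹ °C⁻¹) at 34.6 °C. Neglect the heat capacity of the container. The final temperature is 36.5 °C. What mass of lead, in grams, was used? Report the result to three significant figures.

q_gained = (295.4 × 2.41) × (36.5 − 34.6) = 1353 J
q_lost = m × 0.129 × (99.8 − 36.5) = 8.1657 m
m = 1353 / 8.1657 = 166 g

m = 166 g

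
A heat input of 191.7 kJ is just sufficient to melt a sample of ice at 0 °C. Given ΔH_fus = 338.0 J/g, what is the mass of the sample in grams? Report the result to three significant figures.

m = q / ΔH_fus = 191700 J / 338.0 J/g = 567 g

m = 567 g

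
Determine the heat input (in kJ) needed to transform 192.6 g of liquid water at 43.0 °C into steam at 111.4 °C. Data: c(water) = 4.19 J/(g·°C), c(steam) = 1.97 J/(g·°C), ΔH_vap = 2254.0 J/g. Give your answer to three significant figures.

q1 (heat water 43.0→100.0 °C): 192.6 × 4.19 × 57.0 = 45999 J
q2 (vaporize at 100 °C): 192.6 × 2254.0 = 434120 J
q3 (heat steam 100.0→111.4 °C): 192.6 × 1.97 × 11.4 = 4325 J
Total: 45999 + 434120 + 4325 = 484444 J = 484 kJ

q = 484 kJ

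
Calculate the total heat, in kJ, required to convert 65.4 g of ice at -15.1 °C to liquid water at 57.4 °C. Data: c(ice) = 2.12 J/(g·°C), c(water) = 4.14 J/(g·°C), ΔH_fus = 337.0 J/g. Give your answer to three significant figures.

q1 (heat ice -15.1→0.0 °C): 65.4 × 2.12 × 15.1 = 2094 J
q2 (melt at 0 °C): 65.4 × 337.0 = 22040 J
q3 (heat water 0.0→57.4 °C): 65.4 × 4.14 × 57.4 = 15541 J
Total: 2094 + 22040 + 15541 = 39675 J = 39.7 kJ

q = 39.7 kJ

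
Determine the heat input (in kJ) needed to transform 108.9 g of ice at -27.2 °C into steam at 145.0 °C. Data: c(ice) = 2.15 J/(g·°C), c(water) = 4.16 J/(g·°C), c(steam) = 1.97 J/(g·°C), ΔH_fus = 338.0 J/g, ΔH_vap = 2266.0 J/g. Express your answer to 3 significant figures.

q1 (heat ice -27.2→0.0 °C): 108.9 × 2.15 × 27.2 = 6368 J
q2 (melt at 0 °C): 108.9 × 338.0 = 36808 J
q3 (heat water 0.0→100.0 °C): 108.9 × 4.16 × 100.0 = 45302 J
q4 (vaporize at 100 °C): 108.9 × 2266.0 = 246767 J
q5 (heat steam 100.0→145.0 °C): 108.9 × 1.97 × 45.0 = 9654 J
Total: 6368 + 36808 + 45302 + 246767 + 9654 = 344899 J = 345 kJ

q = 345 kJ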